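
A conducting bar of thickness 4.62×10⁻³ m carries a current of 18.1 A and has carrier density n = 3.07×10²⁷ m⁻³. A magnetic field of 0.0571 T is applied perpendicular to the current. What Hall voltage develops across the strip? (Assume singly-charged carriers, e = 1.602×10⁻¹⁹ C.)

V_H = IB/(n e t).
V_H = (18.1)(0.0571)/((3.07×10²⁷)(1.602×10⁻¹⁹)(4.62×10⁻³)) ≈ 4.55×10⁻⁷ V.

V_H ≈ 4.55×10⁻⁷ V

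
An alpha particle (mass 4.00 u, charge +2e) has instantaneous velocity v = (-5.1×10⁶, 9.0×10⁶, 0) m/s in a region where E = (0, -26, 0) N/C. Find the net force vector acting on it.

Only an electric field acts, so F = qE = (3.204×10⁻¹⁹ C)·(0, -26.0, 0) = (0, -8.33×10⁻¹⁸, 0) N.

F ≈ (0, -8.33×10⁻¹⁸, 0) N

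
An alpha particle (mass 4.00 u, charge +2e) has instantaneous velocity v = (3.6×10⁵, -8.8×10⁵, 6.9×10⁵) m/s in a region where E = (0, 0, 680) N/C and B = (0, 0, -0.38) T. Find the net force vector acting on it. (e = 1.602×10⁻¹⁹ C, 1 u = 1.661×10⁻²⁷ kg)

v×B = (3.34×10⁵, 1.37×10⁵, 0) N/C.
E + v×B = (3.34×10⁵, 1.37×10⁵, 680) N/C.
F = q(E + v×B) = (3.204×10⁻¹⁹ C)·(3.34×10⁵, 1.37×10⁵, 680) = (1.07×10⁻¹³, 4.38×10⁻¹⁴, 2.18×10⁻¹⁶) N.

F ≈ (1.07×10⁻¹³, 4.38×10⁻¹⁴, 2.18×10⁻¹⁶) N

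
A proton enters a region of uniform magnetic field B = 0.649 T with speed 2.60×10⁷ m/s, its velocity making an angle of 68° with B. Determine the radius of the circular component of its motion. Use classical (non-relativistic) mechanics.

v⊥ = v sinθ = 2.60×10⁷·sin68° ≈ 2.411×10⁷ m/s.
r = m v⊥/(|q|B) = (1.673×10⁻²⁷)(2.411×10⁷)/((1.602×10⁻¹⁹)(0.649)) ≈ 0.388 m.

r ≈ 0.388 m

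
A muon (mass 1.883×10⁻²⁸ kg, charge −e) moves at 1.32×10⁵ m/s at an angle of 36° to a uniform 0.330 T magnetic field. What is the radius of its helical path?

v⊥ = v sinθ = 1.32×10⁵·sin36° ≈ 7.759×10⁴ m/s.
r = m v⊥/(|q|B) = (1.883×10⁻²⁸)(7.759×10⁴)/((1.602×10⁻¹⁹)(0.330)) ≈ 2.76×10⁻⁴ m.

r ≈ 2.76×10⁻⁴ m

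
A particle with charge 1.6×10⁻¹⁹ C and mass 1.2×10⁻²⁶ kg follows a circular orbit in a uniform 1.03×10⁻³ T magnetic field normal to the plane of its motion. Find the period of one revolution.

The cyclotron period depends only on m, q, B: T = 2πm/(|q|B).
T = 2π(1.2×10⁻²⁶)/((1.6×10⁻¹⁹)(1.03×10⁻³)) ≈ 4.58×10⁻⁴ s.

T ≈ 4.58×10⁻⁴ s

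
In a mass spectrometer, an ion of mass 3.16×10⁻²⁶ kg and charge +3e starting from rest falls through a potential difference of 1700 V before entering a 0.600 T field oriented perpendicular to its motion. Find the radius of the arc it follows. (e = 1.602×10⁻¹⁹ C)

r ≈ 0.0249 m

Acceleration: |q|V = ½mv² ⇒ v = √(2|q|V/m) = √(2·4.806×10⁻¹⁹·1700/3.16×10⁻²⁶) ≈ 2.274×10⁵ m/s.
In the field: r = mv/(|q|B) = (3.16×10⁻²⁶)(2.274×10⁵)/((4.806×10⁻¹⁹)(0.600)) ≈ 0.0249 m.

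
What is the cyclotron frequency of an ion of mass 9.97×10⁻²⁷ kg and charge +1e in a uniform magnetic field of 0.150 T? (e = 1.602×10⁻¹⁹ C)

f = |q|B/(2πm).
f = (1.602×10⁻¹⁹)(0.150)/(2π·9.97×10⁻²⁷) ≈ 3.84×10⁵ Hz.

f ≈ 3.84×10⁵ Hz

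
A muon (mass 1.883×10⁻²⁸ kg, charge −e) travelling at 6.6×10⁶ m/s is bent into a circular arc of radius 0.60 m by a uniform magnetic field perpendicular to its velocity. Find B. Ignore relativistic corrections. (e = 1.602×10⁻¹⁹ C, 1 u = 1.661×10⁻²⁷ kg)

B ≈ 0.013 T

From |q|vB = mv²/r, B = mv/(|q|r).
B = (1.883×10⁻²⁸)(6.6×10⁶)/((1.602×10⁻¹⁹)(0.60)) ≈ 0.013 T.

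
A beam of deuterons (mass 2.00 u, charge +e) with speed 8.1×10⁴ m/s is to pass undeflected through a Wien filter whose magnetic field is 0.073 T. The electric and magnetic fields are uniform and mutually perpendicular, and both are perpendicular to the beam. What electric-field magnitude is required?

For straight-line motion qE = qvB, so E = vB.
E = 8.1×10⁴ × 0.073 = 5900 V/m.

E = 5900 V/m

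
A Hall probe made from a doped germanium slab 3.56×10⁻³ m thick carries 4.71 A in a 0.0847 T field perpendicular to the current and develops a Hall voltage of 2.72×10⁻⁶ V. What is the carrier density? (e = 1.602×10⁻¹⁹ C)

n ≈ 2.57×10²⁶ m⁻³

From V_H = IB/(n e t), n = IB/(V_H e t).
n = (4.71)(0.0847)/((2.72×10⁻⁶)(1.602×10⁻¹⁹)(3.56×10⁻³)) ≈ 2.57×10²⁶ m⁻³.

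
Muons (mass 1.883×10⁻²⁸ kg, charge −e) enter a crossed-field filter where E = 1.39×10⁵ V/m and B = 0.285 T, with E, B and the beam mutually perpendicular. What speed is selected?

v = 4.88×10⁵ m/s

For undeflected motion the electric and magnetic forces balance: qE = qvB.
v = E/B = 1.39×10⁵/0.285 = 4.88×10⁵ m/s.
The result is independent of the particle's charge and mass.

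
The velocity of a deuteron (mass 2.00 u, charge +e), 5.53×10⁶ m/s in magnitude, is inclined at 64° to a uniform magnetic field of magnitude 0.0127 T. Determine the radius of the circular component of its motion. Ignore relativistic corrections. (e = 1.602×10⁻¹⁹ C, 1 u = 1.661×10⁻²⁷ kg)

r ≈ 8.12 m

v⊥ = v sinθ = 5.53×10⁶·sin64° ≈ 4.970×10⁶ m/s.
r = m v⊥/(|q|B) = (3.322×10⁻²⁷)(4.970×10⁶)/((1.602×10⁻¹⁹)(0.0127)) ≈ 8.12 m.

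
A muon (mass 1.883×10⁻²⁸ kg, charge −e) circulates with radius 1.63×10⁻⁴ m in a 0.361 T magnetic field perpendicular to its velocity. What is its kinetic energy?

v = |q|Br/m, then KE = ½mv² = (qBr)²/(2m).
v = (1.602×10⁻¹⁹)(0.361)(1.63×10⁻⁴)/1.883×10⁻²⁸ ≈ 5.006×10⁴ m/s.
KE = ½(1.883×10⁻²⁸)(5.006×10⁴)² ≈ 2.36×10⁻¹⁹ J.

KE ≈ 2.36×10⁻¹⁹ J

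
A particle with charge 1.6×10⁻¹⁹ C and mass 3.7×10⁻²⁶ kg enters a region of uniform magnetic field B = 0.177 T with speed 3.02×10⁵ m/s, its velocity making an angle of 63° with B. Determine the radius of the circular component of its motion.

v⊥ = v sinθ = 3.02×10⁵·sin63° ≈ 2.691×10⁵ m/s.
r = m v⊥/(|q|B) = (3.7×10⁻²⁶)(2.691×10⁵)/((1.6×10⁻¹⁹)(0.177)) ≈ 0.352 m.

r ≈ 0.352 m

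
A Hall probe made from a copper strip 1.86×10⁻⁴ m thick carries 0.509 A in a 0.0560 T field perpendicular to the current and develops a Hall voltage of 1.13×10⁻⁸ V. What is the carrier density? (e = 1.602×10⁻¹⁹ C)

From V_H = IB/(n e t), n = IB/(V_H e t).
n = (0.509)(0.0560)/((1.13×10⁻⁸)(1.602×10⁻¹⁹)(1.86×10⁻⁴)) ≈ 8.47×10²⁸ m⁻³.

n ≈ 8.47×10²⁸ m⁻³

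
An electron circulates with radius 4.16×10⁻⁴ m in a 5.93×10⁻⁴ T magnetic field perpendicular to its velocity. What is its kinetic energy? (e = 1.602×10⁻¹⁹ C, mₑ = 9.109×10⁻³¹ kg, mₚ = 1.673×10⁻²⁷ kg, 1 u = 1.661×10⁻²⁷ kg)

KE ≈ 5.35×10⁻³ eV

v = |q|Br/m, then KE = ½mv² = (qBr)²/(2m).
v = (1.602×10⁻¹⁹)(5.93×10⁻⁴)(4.16×10⁻⁴)/9.109×10⁻³¹ ≈ 4.339×10⁴ m/s.
KE = ½(9.109×10⁻³¹)(4.339×10⁴)² ≈ 8.57×10⁻²² J = 5.35×10⁻³ eV.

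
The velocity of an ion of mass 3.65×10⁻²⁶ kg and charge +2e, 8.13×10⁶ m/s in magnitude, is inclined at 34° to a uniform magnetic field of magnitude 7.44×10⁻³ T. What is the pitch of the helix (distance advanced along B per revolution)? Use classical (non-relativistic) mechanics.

p ≈ 648 m

v∥ = v cosθ = 8.13×10⁶·cos34° ≈ 6.740×10⁶ m/s.
T = 2πm/(|q|B) = 2π(3.65×10⁻²⁶)/((3.204×10⁻¹⁹)(7.44×10⁻³)) ≈ 9.621×10⁻⁵ s.
pitch = v∥ T = (6.740×10⁶)(9.621×10⁻⁵) ≈ 648 m.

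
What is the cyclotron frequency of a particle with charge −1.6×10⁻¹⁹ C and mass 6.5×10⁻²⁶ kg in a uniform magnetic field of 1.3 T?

f ≈ 5.1×10⁵ Hz

f = |q|B/(2πm).
f = (1.6×10⁻¹⁹)(1.3)/(2π·6.5×10⁻²⁶) ≈ 5.1×10⁵ Hz.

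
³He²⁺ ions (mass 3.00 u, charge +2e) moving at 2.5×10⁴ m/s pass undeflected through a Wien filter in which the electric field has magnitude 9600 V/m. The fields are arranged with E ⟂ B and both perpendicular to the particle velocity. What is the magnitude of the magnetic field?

B = 0.38 T

Balance of forces in the selector: qE = qvB ⇒ B = E/v.
B = 9600/2.5×10⁴ = 0.38 T.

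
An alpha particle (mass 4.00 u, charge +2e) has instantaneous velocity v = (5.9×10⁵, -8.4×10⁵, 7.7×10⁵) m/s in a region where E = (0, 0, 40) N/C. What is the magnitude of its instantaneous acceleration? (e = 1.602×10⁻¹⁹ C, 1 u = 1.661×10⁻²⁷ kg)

|a| ≈ 1.93×10⁹ m/s²

Only an electric field acts, so F = qE = (3.204×10⁻¹⁹ C)·(0, 0, 40.0) = (0, 0, 1.28×10⁻¹⁷) N.
|a| = |F|/m = 1.282×10⁻¹⁷/6.644×10⁻²⁷ ≈ 1.93×10⁹ m/s².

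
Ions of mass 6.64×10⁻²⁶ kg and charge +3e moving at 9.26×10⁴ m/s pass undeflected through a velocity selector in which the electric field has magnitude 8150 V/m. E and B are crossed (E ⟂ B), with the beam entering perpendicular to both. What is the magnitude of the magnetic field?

B = 0.0880 T

Balance of forces in the selector: qE = qvB ⇒ B = E/v.
B = 8150/9.26×10⁴ = 0.0880 T.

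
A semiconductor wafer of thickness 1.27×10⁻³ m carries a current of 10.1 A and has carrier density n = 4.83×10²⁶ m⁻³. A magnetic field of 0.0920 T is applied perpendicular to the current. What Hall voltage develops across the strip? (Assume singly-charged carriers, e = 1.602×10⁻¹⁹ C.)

V_H ≈ 9.46×10⁻⁶ V

V_H = IB/(n e t).
V_H = (10.1)(0.0920)/((4.83×10²⁶)(1.602×10⁻¹⁹)(1.27×10⁻³)) ≈ 9.46×10⁻⁶ V.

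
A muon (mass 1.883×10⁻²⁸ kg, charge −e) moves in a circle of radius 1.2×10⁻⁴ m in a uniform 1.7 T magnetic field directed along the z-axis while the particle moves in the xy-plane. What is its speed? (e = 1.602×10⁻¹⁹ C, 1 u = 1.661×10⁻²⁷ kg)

From |q|vB = mv²/r, v = |q|Br/m.
v = (1.602×10⁻¹⁹)(1.7)(1.2×10⁻⁴)/1.883×10⁻²⁸ ≈ 1.7×10⁵ m/s.

v ≈ 1.7×10⁵ m/s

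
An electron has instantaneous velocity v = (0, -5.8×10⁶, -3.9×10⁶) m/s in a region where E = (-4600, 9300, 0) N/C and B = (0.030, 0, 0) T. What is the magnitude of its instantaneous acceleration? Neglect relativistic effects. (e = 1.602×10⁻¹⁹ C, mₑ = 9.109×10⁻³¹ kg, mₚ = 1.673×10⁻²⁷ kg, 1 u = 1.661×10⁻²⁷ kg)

|a| ≈ 3.60×10¹⁶ m/s²

v×B = (0, -1.17×10⁵, 1.74×10⁵) N/C.
E + v×B = (-4600, -1.08×10⁵, 1.74×10⁵) N/C.
F = q(E + v×B) = (−1.602×10⁻¹⁹ C)·(-4600, -1.08×10⁵, 1.74×10⁵) = (7.37×10⁻¹⁶, 1.73×10⁻¹⁴, -2.79×10⁻¹⁴) N.
|a| = |F|/m = 3.279×10⁻¹⁴/9.109×10⁻³¹ ≈ 3.60×10¹⁶ m/s².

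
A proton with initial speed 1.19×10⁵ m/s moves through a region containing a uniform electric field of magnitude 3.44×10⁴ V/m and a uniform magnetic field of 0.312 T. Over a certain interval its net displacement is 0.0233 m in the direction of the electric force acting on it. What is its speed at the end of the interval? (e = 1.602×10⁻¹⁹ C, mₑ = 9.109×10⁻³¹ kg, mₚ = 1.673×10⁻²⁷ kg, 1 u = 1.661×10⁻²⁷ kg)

B does no work; ΔKE = |q|E d.
½mv_f² = ½mv₀² + |q|Ed = ½(1.673×10⁻²⁷)(1.19×10⁵)² + (1.602×10⁻¹⁹)(3.44×10⁴)(0.0233) ≈ 1.185×10⁻¹⁷ J + 1.284×10⁻¹⁶ J ≈ 1.402×10⁻¹⁶ J.
v_f = √(2·1.402×10⁻¹⁶/1.673×10⁻²⁷) ≈ 4.09×10⁵ m/s.

v_f ≈ 4.09×10⁵ m/s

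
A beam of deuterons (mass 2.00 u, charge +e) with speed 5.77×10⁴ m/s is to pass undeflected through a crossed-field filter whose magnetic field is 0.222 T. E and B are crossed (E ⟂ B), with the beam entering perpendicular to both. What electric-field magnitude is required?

For straight-line motion qE = qvB, so E = vB.
E = 5.77×10⁴ × 0.222 = 1.28×10⁴ V/m.

E = 1.28×10⁴ V/m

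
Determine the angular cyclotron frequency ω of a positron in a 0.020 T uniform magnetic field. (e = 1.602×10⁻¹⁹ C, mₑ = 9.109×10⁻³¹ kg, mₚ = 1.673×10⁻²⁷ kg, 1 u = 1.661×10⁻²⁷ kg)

ω ≈ 3.5×10⁹ rad/s

ω = |q|B/m.
ω = (1.602×10⁻¹⁹)(0.020)/9.109×10⁻³¹ ≈ 3.5×10⁹ rad/s.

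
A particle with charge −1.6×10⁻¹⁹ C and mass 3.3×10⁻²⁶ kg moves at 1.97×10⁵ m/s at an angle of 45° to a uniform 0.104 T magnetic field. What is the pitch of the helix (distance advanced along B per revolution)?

p ≈ 1.74 m

v∥ = v cosθ = 1.97×10⁵·cos45° ≈ 1.393×10⁵ m/s.
T = 2πm/(|q|B) = 2π(3.3×10⁻²⁶)/((1.6×10⁻¹⁹)(0.104)) ≈ 1.246×10⁻⁵ s.
pitch = v∥ T = (1.393×10⁵)(1.246×10⁻⁵) ≈ 1.74 m.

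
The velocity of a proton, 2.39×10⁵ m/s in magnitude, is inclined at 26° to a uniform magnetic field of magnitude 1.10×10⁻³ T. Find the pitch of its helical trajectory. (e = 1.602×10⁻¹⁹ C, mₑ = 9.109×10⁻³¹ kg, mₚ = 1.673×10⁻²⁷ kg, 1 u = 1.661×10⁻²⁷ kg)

v∥ = v cosθ = 2.39×10⁵·cos26° ≈ 2.148×10⁵ m/s.
T = 2πm/(|q|B) = 2π(1.673×10⁻²⁷)/((1.602×10⁻¹⁹)(1.10×10⁻³)) ≈ 5.965×10⁻⁵ s.
pitch = v∥ T = (2.148×10⁵)(5.965×10⁻⁵) ≈ 12.8 m.

p ≈ 12.8 m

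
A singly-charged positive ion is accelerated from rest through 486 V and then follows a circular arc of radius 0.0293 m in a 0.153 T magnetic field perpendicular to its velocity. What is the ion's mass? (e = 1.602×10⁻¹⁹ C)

m ≈ 3.31×10⁻²⁷ kg

Combine |q|V = ½mv² and r = mv/(|q|B): eliminate v to get m = qB²r²/(2V).
m = (1.602×10⁻¹⁹)(0.153)²(0.0293)²/(2·486) ≈ 3.31×10⁻²⁷ kg.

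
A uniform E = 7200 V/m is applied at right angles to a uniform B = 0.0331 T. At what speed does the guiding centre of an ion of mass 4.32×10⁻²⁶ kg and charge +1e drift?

v_d ≈ 2.18×10⁵ m/s

The steady drift has the magnetic force balancing the electric force, so v_d = E/B.
v_d = 7200/0.0331 = 2.18×10⁵ m/s.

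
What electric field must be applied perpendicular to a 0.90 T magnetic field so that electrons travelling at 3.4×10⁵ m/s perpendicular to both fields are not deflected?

E = 3.1×10⁵ V/m

For straight-line motion qE = qvB, so E = vB.
E = 3.4×10⁵ × 0.90 = 3.1×10⁵ V/m.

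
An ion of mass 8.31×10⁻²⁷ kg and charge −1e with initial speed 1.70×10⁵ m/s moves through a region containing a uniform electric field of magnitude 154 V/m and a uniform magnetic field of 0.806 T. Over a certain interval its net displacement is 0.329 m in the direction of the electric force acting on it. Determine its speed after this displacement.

v_f ≈ 1.76×10⁵ m/s

B does no work; ΔKE = |q|E d.
½mv_f² = ½mv₀² + |q|Ed = ½(8.31×10⁻²⁷)(1.70×10⁵)² + (1.602×10⁻¹⁹)(154)(0.329) ≈ 1.201×10⁻¹⁶ J + 8.117×10⁻¹⁸ J ≈ 1.282×10⁻¹⁶ J.
v_f = √(2·1.282×10⁻¹⁶/8.31×10⁻²⁷) ≈ 1.76×10⁵ m/s.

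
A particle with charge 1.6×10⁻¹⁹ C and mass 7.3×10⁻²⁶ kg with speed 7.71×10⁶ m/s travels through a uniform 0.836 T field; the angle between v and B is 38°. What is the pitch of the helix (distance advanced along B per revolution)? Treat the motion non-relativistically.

p ≈ 20.8 m

v∥ = v cosθ = 7.71×10⁶·cos38° ≈ 6.076×10⁶ m/s.
T = 2πm/(|q|B) = 2π(7.3×10⁻²⁶)/((1.6×10⁻¹⁹)(0.836)) ≈ 3.429×10⁻⁶ s.
pitch = v∥ T = (6.076×10⁶)(3.429×10⁻⁶) ≈ 20.8 m.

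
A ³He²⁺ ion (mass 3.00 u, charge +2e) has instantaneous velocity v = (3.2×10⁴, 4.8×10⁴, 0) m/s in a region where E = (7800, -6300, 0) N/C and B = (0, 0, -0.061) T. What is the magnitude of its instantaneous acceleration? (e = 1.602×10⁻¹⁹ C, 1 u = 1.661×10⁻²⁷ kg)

v×B = (-2930, 1950, 0) N/C.
E + v×B = (4870, -4350, 0) N/C.
F = q(E + v×B) = (3.204×10⁻¹⁹ C)·(4870, -4350, 0) = (1.56×10⁻¹⁵, -1.39×10⁻¹⁵, 0) N.
|a| = |F|/m = 2.092×10⁻¹⁵/4.983×10⁻²⁷ ≈ 4.20×10¹¹ m/s².

|a| ≈ 4.20×10¹¹ m/s²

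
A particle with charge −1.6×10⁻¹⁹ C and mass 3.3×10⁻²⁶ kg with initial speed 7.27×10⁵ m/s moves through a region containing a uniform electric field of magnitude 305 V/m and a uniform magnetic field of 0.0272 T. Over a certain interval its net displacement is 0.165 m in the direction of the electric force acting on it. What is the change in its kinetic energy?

The magnetic force is always ⟂ v and does no work; only the electric force changes KE.
ΔKE = F_E · d = |q|E d = (1.6×10⁻¹⁹)(305)(0.165) ≈ 8.05×10⁻¹⁸ J.

ΔKE ≈ 8.05×10⁻¹⁸ J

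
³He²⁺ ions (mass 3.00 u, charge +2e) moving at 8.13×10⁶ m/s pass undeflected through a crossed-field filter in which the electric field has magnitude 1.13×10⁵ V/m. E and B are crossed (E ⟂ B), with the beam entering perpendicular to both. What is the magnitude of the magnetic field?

Balance of forces in the selector: qE = qvB ⇒ B = E/v.
B = 1.13×10⁵/8.13×10⁶ = 0.0139 T.

B = 0.0139 T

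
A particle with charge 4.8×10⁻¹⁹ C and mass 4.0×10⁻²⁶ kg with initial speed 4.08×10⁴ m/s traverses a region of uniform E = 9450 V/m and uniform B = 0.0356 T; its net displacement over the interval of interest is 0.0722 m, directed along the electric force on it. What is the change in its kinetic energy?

ΔKE ≈ 3.27×10⁻¹⁶ J

The magnetic force is always ⟂ v and does no work; only the electric force changes KE.
ΔKE = F_E · d = |q|E d = (4.8×10⁻¹⁹)(9450)(0.0722) ≈ 3.27×10⁻¹⁶ J.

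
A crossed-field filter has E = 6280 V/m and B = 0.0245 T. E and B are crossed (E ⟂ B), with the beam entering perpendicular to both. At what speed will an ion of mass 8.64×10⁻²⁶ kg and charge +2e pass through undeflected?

v = 2.56×10⁵ m/s

Zero net Lorentz force requires |qE| = |q v×B|, i.e. E = vB.
v = E/B = 6280/0.0245 = 2.56×10⁵ m/s.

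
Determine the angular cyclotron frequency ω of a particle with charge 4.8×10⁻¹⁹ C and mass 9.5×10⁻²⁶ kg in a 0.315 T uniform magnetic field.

ω ≈ 1.59×10⁶ rad/s

ω = |q|B/m.
ω = (4.8×10⁻¹⁹)(0.315)/9.5×10⁻²⁶ ≈ 1.59×10⁶ rad/s.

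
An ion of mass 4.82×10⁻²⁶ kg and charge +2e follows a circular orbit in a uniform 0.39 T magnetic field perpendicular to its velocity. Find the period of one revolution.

The cyclotron period depends only on m, q, B: T = 2πm/(|q|B).
T = 2π(4.82×10⁻²⁶)/((3.204×10⁻¹⁹)(0.39)) ≈ 2.4×10⁻⁶ s.

T ≈ 2.4×10⁻⁶ s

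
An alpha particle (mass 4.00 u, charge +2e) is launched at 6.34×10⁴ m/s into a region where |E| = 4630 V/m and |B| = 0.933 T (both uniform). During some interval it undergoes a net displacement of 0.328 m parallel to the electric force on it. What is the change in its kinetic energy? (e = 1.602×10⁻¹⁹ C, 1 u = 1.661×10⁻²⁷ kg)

The magnetic force is always ⟂ v and does no work; only the electric force changes KE.
ΔKE = F_E · d = |q|E d = (3.204×10⁻¹⁹)(4630)(0.328) ≈ 4.87×10⁻¹⁶ J.

ΔKE ≈ 4.87×10⁻¹⁶ J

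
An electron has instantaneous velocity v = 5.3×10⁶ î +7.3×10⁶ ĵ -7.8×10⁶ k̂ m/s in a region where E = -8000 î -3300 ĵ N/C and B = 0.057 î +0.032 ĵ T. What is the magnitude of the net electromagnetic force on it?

v×B = (2.50×10⁵, -4.45×10⁵, -2.46×10⁵) N/C.
E + v×B = (2.42×10⁵, -4.48×10⁵, -2.46×10⁵) N/C.
F = q(E + v×B) = (−1.602×10⁻¹⁹ C)·(2.42×10⁵, -4.48×10⁵, -2.46×10⁵) = (-3.87×10⁻¹⁴, 7.18×10⁻¹⁴, 3.95×10⁻¹⁴) N.
|F| = 9.06×10⁻¹⁴ N.

|F| ≈ 9.06×10⁻¹⁴ N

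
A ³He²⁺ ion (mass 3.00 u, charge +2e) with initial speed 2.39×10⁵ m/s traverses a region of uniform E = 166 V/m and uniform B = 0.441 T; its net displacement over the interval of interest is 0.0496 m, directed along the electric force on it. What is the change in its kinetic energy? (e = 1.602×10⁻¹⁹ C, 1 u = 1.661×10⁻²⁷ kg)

The magnetic force is always ⟂ v and does no work; only the electric force changes KE.
ΔKE = F_E · d = |q|E d = (3.204×10⁻¹⁹)(166)(0.0496) ≈ 2.64×10⁻¹⁸ J.

ΔKE ≈ 2.64×10⁻¹⁸ J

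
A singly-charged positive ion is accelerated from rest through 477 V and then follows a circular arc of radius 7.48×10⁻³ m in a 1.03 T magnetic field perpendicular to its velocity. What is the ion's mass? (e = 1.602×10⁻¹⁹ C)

Combine |q|V = ½mv² and r = mv/(|q|B): eliminate v to get m = qB²r²/(2V).
m = (1.602×10⁻¹⁹)(1.03)²(7.48×10⁻³)²/(2·477) ≈ 9.97×10⁻²⁷ kg.

m ≈ 9.97×10⁻²⁷ kg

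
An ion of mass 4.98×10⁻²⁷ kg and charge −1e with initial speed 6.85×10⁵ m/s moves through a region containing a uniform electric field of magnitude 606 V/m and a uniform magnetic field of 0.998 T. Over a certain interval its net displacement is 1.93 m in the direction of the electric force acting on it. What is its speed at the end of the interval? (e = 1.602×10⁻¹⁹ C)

v_f ≈ 7.38×10⁵ m/s

B does no work; ΔKE = |q|E d.
½mv_f² = ½mv₀² + |q|Ed = ½(4.98×10⁻²⁷)(6.85×10⁵)² + (1.602×10⁻¹⁹)(606)(1.93) ≈ 1.168×10⁻¹⁵ J + 1.874×10⁻¹⁶ J ≈ 1.356×10⁻¹⁵ J.
v_f = √(2·1.356×10⁻¹⁵/4.98×10⁻²⁷) ≈ 7.38×10⁵ m/s.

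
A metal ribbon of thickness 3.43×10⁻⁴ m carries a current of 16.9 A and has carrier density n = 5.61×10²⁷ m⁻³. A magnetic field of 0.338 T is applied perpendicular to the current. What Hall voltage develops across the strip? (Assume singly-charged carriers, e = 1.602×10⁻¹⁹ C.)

V_H = IB/(n e t).
V_H = (16.9)(0.338)/((5.61×10²⁷)(1.602×10⁻¹⁹)(3.43×10⁻⁴)) ≈ 1.85×10⁻⁵ V.

V_H ≈ 1.85×10⁻⁵ V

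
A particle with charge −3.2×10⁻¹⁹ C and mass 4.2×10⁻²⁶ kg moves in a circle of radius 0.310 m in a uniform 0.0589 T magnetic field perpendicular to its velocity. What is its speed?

From |q|vB = mv²/r, v = |q|Br/m.
v = (3.2×10⁻¹⁹)(0.0589)(0.310)/4.2×10⁻²⁶ ≈ 1.39×10⁵ m/s.

v ≈ 1.39×10⁵ m/s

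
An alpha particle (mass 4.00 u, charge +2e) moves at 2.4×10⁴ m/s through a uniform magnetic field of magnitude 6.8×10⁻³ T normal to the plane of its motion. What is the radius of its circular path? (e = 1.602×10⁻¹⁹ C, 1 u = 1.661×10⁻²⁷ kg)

The magnetic force provides the centripetal force: |q|vB = mv²/r.
r = mv/(|q|B) = (6.644×10⁻²⁷)(2.4×10⁴)/((3.204×10⁻¹⁹)(6.8×10⁻³)) ≈ 0.073 m.

r ≈ 0.073 m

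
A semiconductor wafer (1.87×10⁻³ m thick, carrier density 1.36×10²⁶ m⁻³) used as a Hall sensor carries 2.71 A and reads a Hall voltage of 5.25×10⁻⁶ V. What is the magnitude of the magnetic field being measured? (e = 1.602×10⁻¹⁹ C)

From V_H = IB/(n e t), B = V_H n e t / I.
B = (5.25×10⁻⁶)(1.36×10²⁶)(1.602×10⁻¹⁹)(1.87×10⁻³)/2.71 ≈ 0.0789 T.

B ≈ 0.0789 T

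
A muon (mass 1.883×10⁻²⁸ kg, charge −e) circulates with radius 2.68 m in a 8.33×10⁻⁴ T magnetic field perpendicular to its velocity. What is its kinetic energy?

KE ≈ 3.40×10⁻¹⁶ J

v = |q|Br/m, then KE = ½mv² = (qBr)²/(2m).
v = (1.602×10⁻¹⁹)(8.33×10⁻⁴)(2.68)/1.883×10⁻²⁸ ≈ 1.899×10⁶ m/s.
KE = ½(1.883×10⁻²⁸)(1.899×10⁶)² ≈ 3.40×10⁻¹⁶ J.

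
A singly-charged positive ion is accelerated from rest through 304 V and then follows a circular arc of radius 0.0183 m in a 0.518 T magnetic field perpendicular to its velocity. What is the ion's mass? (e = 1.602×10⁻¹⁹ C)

Combine |q|V = ½mv² and r = mv/(|q|B): eliminate v to get m = qB²r²/(2V).
m = (1.602×10⁻¹⁹)(0.518)²(0.0183)²/(2·304) ≈ 2.37×10⁻²⁶ kg.

m ≈ 2.37×10⁻²⁶ kg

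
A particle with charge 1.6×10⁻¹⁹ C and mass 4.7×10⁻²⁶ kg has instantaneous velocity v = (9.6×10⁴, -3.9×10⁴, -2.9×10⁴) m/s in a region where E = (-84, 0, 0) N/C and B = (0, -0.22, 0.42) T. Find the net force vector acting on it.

v×B = (-2.28×10⁴, -4.03×10⁴, -2.11×10⁴) N/C.
E + v×B = (-2.28×10⁴, -4.03×10⁴, -2.11×10⁴) N/C.
F = q(E + v×B) = (1.6×10⁻¹⁹ C)·(-2.28×10⁴, -4.03×10⁴, -2.11×10⁴) = (-3.66×10⁻¹⁵, -6.45×10⁻¹⁵, -3.38×10⁻¹⁵) N.

F ≈ (-3.66×10⁻¹⁵, -6.45×10⁻¹⁵, -3.38×10⁻¹⁵) N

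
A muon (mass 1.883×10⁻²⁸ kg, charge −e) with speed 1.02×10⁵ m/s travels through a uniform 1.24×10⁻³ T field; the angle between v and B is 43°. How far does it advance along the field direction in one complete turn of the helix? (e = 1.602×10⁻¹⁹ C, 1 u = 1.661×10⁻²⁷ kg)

v∥ = v cosθ = 1.02×10⁵·cos43° ≈ 7.460×10⁴ m/s.
T = 2πm/(|q|B) = 2π(1.883×10⁻²⁸)/((1.602×10⁻¹⁹)(1.24×10⁻³)) ≈ 5.956×10⁻⁶ s.
pitch = v∥ T = (7.460×10⁴)(5.956×10⁻⁶) ≈ 0.444 m.

p ≈ 0.444 m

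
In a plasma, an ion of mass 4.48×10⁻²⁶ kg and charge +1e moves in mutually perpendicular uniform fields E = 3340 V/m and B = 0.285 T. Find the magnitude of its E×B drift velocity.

The E×B drift speed is v_d = E/B.
v_d = 3340/0.285 = 1.17×10⁴ m/s.

v_d ≈ 1.17×10⁴ m/s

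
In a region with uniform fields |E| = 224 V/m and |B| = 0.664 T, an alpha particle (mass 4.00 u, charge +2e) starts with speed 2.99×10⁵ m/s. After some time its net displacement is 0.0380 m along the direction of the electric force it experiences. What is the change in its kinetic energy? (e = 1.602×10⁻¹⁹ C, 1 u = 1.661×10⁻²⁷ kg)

ΔKE ≈ 2.73×10⁻¹⁸ J

The magnetic force is always ⟂ v and does no work; only the electric force changes KE.
ΔKE = F_E · d = |q|E d = (3.204×10⁻¹⁹)(224)(0.0380) ≈ 2.73×10⁻¹⁸ J.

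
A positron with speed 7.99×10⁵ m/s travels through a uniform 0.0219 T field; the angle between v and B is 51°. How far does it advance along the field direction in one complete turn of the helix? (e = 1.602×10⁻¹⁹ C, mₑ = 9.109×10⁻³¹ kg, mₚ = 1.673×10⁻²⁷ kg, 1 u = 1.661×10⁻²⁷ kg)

v∥ = v cosθ = 7.99×10⁵·cos51° ≈ 5.028×10⁵ m/s.
T = 2πm/(|q|B) = 2π(9.109×10⁻³¹)/((1.602×10⁻¹⁹)(0.0219)) ≈ 1.631×10⁻⁹ s.
pitch = v∥ T = (5.028×10⁵)(1.631×10⁻⁹) ≈ 8.20×10⁻⁴ m.

p ≈ 8.20×10⁻⁴ m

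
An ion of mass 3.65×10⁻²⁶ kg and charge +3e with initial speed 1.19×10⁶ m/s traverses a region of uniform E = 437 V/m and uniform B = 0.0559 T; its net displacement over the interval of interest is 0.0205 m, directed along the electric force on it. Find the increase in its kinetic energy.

The magnetic force is always ⟂ v and does no work; only the electric force changes KE.
ΔKE = F_E · d = |q|E d = (4.806×10⁻¹⁹)(437)(0.0205) ≈ 4.31×10⁻¹⁸ J.

ΔKE ≈ 4.31×10⁻¹⁸ J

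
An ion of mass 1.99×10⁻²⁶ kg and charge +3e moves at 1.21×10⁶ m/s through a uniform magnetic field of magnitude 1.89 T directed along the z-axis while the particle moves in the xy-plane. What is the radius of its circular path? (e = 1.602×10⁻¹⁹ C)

r ≈ 0.0265 m

The magnetic force provides the centripetal force: |q|vB = mv²/r.
r = mv/(|q|B) = (1.99×10⁻²⁶)(1.21×10⁶)/((4.806×10⁻¹⁹)(1.89)) ≈ 0.0265 m.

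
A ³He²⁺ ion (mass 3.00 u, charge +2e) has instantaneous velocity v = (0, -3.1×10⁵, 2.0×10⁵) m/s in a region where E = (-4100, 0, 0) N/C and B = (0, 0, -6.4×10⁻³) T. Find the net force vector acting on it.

F ≈ (-6.78×10⁻¹⁶, 0, 0) N

v×B = (1980, 0, 0) N/C.
E + v×B = (-2120, 0, 0) N/C.
F = q(E + v×B) = (3.204×10⁻¹⁹ C)·(-2120, 0, 0) = (-6.78×10⁻¹⁶, 0, 0) N.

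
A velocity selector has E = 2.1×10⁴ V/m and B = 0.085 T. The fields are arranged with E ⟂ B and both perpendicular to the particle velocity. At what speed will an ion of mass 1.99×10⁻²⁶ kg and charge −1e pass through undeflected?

Straight-line motion ⇒ electric and magnetic forces cancel, so E = vB.
v = E/B = 2.1×10⁴/0.085 = 2.5×10⁵ m/s.
The result is independent of the particle's charge and mass.

v = 2.5×10⁵ m/s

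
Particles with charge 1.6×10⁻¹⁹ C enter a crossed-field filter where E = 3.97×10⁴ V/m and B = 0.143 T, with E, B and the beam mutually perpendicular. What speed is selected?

Zero net Lorentz force requires |qE| = |q v×B|, i.e. E = vB.
v = E/B = 3.97×10⁴/0.143 = 2.78×10⁵ m/s.
The result is independent of the particle's charge and mass.

v = 2.78×10⁵ m/s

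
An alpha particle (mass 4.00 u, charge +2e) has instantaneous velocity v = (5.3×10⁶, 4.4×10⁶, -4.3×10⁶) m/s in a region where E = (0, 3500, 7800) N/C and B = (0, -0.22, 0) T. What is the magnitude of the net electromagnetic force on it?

|F| ≈ 4.79×10⁻¹³ N

v×B = (-9.46×10⁵, 0, -1.17×10⁶) N/C.
E + v×B = (-9.46×10⁵, 3500, -1.16×10⁶) N/C.
F = q(E + v×B) = (3.204×10⁻¹⁹ C)·(-9.46×10⁵, 3500, -1.16×10⁶) = (-3.03×10⁻¹³, 1.12×10⁻¹⁵, -3.71×10⁻¹³) N.
|F| = 4.79×10⁻¹³ N.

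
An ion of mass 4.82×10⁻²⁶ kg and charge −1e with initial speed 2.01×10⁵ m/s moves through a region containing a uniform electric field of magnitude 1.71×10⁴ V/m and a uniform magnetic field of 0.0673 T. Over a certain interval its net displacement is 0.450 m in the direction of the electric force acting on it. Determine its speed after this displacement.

v_f ≈ 3.03×10⁵ m/s

B does no work; ΔKE = |q|E d.
½mv_f² = ½mv₀² + |q|Ed = ½(4.82×10⁻²⁶)(2.01×10⁵)² + (1.602×10⁻¹⁹)(1.71×10⁴)(0.450) ≈ 9.737×10⁻¹⁶ J + 1.233×10⁻¹⁵ J ≈ 2.206×10⁻¹⁵ J.
v_f = √(2·2.206×10⁻¹⁵/4.82×10⁻²⁶) ≈ 3.03×10⁵ m/s.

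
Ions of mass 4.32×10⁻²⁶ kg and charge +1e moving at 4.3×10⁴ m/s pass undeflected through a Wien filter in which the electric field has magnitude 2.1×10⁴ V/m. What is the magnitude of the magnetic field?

Balance of forces in the selector: qE = qvB ⇒ B = E/v.
B = 2.1×10⁴/4.3×10⁴ = 0.49 T.

B = 0.49 T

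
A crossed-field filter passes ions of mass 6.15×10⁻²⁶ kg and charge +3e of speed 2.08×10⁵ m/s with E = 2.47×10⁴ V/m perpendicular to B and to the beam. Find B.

B = 0.119 T

Balance of forces in the selector: qE = qvB ⇒ B = E/v.
B = 2.47×10⁴/2.08×10⁵ = 0.119 T.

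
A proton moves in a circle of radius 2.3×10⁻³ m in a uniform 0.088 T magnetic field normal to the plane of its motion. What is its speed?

v ≈ 1.9×10⁴ m/s

From |q|vB = mv²/r, v = |q|Br/m.
v = (1.602×10⁻¹⁹)(0.088)(2.3×10⁻³)/1.673×10⁻²⁷ ≈ 1.9×10⁴ m/s.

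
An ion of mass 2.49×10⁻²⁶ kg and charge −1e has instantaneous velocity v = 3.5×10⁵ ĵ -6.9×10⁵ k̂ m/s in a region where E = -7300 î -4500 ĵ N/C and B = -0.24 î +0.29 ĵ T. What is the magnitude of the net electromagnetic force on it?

|F| ≈ 4.24×10⁻¹⁴ N

v×B = (2.00×10⁵, 1.66×10⁵, 8.40×10⁴) N/C.
E + v×B = (1.93×10⁵, 1.61×10⁵, 8.40×10⁴) N/C.
F = q(E + v×B) = (−1.602×10⁻¹⁹ C)·(1.93×10⁵, 1.61×10⁵, 8.40×10⁴) = (-3.09×10⁻¹⁴, -2.58×10⁻¹⁴, -1.35×10⁻¹⁴) N.
|F| = 4.24×10⁻¹⁴ N.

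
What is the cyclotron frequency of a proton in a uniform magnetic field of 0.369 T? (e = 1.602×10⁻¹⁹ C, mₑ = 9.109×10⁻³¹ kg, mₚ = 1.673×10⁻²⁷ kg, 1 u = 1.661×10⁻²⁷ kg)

f ≈ 5.62×10⁶ Hz

f = |q|B/(2πm).
f = (1.602×10⁻¹⁹)(0.369)/(2π·1.673×10⁻²⁷) ≈ 5.62×10⁶ Hz.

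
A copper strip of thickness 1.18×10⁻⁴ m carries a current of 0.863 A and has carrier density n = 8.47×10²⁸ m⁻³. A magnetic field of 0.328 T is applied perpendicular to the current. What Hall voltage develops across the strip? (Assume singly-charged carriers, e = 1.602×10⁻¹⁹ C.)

V_H ≈ 1.77×10⁻⁷ V

V_H = IB/(n e t).
V_H = (0.863)(0.328)/((8.47×10²⁸)(1.602×10⁻¹⁹)(1.18×10⁻⁴)) ≈ 1.77×10⁻⁷ V.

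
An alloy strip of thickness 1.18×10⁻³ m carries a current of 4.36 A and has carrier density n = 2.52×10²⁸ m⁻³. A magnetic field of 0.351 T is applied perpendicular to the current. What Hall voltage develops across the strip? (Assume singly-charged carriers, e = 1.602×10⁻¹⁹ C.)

V_H ≈ 3.21×10⁻⁷ V

V_H = IB/(n e t).
V_H = (4.36)(0.351)/((2.52×10²⁸)(1.602×10⁻¹⁹)(1.18×10⁻³)) ≈ 3.21×10⁻⁷ V.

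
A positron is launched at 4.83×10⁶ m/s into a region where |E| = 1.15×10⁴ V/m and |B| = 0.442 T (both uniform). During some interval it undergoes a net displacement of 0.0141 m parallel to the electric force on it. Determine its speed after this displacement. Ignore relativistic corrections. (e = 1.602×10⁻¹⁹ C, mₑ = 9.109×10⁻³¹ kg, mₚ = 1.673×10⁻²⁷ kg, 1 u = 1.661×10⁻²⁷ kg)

v_f ≈ 8.96×10⁶ m/s

B does no work; ΔKE = |q|E d.
½mv_f² = ½mv₀² + |q|Ed = ½(9.109×10⁻³¹)(4.83×10⁶)² + (1.602×10⁻¹⁹)(1.15×10⁴)(0.0141) ≈ 1.063×10⁻¹⁷ J + 2.598×10⁻¹⁷ J ≈ 3.660×10⁻¹⁷ J.
v_f = √(2·3.660×10⁻¹⁷/9.109×10⁻³¹) ≈ 8.96×10⁶ m/s.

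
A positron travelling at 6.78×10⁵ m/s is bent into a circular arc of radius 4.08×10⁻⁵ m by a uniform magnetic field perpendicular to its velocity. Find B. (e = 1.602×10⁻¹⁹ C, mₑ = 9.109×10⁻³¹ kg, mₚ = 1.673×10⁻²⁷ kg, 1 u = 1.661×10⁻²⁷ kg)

B ≈ 0.0945 T

From |q|vB = mv²/r, B = mv/(|q|r).
B = (9.109×10⁻³¹)(6.78×10⁵)/((1.602×10⁻¹⁹)(4.08×10⁻⁵)) ≈ 0.0945 T.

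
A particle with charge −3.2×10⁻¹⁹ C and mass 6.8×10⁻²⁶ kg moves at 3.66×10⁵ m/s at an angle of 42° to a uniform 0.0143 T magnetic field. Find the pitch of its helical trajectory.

v∥ = v cosθ = 3.66×10⁵·cos42° ≈ 2.720×10⁵ m/s.
T = 2πm/(|q|B) = 2π(6.8×10⁻²⁶)/((3.2×10⁻¹⁹)(0.0143)) ≈ 9.337×10⁻⁵ s.
pitch = v∥ T = (2.720×10⁵)(9.337×10⁻⁵) ≈ 25.4 m.

p ≈ 25.4 m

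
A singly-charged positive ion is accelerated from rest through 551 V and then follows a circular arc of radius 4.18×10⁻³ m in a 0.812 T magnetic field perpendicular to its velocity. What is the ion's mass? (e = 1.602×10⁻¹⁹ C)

Combine |q|V = ½mv² and r = mv/(|q|B): eliminate v to get m = qB²r²/(2V).
m = (1.602×10⁻¹⁹)(0.812)²(4.18×10⁻³)²/(2·551) ≈ 1.67×10⁻²⁷ kg.

m ≈ 1.67×10⁻²⁷ kg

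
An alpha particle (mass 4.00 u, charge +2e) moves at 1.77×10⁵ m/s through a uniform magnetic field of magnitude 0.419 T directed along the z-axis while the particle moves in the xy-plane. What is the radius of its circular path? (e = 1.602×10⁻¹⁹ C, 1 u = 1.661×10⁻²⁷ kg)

The magnetic force provides the centripetal force: |q|vB = mv²/r.
r = mv/(|q|B) = (6.644×10⁻²⁷)(1.77×10⁵)/((3.204×10⁻¹⁹)(0.419)) ≈ 8.76×10⁻³ m.

r ≈ 8.76×10⁻³ m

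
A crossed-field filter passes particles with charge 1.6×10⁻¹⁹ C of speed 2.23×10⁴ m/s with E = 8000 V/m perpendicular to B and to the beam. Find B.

B = 0.359 T

Balance of forces in the selector: qE = qvB ⇒ B = E/v.
B = 8000/2.23×10⁴ = 0.359 T.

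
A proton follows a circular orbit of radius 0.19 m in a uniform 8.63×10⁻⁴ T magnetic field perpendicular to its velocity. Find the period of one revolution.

T ≈ 7.60×10⁻⁵ s

The cyclotron period depends only on m, q, B: T = 2πm/(|q|B).
T = 2π(1.673×10⁻²⁷)/((1.602×10⁻¹⁹)(8.63×10⁻⁴)) ≈ 7.60×10⁻⁵ s.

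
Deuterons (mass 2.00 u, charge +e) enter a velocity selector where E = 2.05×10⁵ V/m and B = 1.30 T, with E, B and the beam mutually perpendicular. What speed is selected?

For undeflected motion the electric and magnetic forces balance: qE = qvB.
v = E/B = 2.05×10⁵/1.30 = 1.58×10⁵ m/s.

v = 1.58×10⁵ m/s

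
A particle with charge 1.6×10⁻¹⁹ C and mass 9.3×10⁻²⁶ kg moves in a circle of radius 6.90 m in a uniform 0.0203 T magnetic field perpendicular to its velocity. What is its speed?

v ≈ 2.41×10⁵ m/s

From |q|vB = mv²/r, v = |q|Br/m.
v = (1.6×10⁻¹⁹)(0.0203)(6.90)/9.3×10⁻²⁶ ≈ 2.41×10⁵ m/s.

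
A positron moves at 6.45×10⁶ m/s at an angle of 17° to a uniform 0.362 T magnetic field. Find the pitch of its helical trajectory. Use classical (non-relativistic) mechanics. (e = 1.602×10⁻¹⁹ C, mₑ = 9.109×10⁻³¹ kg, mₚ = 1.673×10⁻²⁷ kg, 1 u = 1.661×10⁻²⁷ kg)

p ≈ 6.09×10⁻⁴ m

v∥ = v cosθ = 6.45×10⁶·cos17° ≈ 6.168×10⁶ m/s.
T = 2πm/(|q|B) = 2π(9.109×10⁻³¹)/((1.602×10⁻¹⁹)(0.362)) ≈ 9.869×10⁻¹¹ s.
pitch = v∥ T = (6.168×10⁶)(9.869×10⁻¹¹) ≈ 6.09×10⁻⁴ m.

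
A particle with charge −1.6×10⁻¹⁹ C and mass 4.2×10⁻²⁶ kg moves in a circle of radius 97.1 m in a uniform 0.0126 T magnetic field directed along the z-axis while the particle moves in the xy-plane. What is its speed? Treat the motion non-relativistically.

From |q|vB = mv²/r, v = |q|Br/m.
v = (1.6×10⁻¹⁹)(0.0126)(97.1)/4.2×10⁻²⁶ ≈ 4.66×10⁶ m/s.

v ≈ 4.66×10⁶ m/s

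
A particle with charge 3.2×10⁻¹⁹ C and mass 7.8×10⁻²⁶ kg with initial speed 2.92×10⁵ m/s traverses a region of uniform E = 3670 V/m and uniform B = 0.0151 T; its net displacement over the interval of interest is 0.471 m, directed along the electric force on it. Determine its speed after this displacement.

B does no work; ΔKE = |q|E d.
½mv_f² = ½mv₀² + |q|Ed = ½(7.8×10⁻²⁶)(2.92×10⁵)² + (3.2×10⁻¹⁹)(3670)(0.471) ≈ 3.325×10⁻¹⁵ J + 5.531×10⁻¹⁶ J ≈ 3.878×10⁻¹⁵ J.
v_f = √(2·3.878×10⁻¹⁵/7.8×10⁻²⁶) ≈ 3.15×10⁵ m/s.

v_f ≈ 3.15×10⁵ m/s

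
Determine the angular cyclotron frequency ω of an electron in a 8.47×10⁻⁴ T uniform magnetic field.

ω = |q|B/m.
ω = (1.602×10⁻¹⁹)(8.47×10⁻⁴)/9.109×10⁻³¹ ≈ 1.49×10⁸ rad/s.

ω ≈ 1.49×10⁸ rad/s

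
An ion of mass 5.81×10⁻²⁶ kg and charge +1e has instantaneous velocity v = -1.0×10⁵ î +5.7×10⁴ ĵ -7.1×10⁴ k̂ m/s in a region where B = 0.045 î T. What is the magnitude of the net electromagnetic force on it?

|F| ≈ 6.56×10⁻¹⁶ N

v×B = (0, -3200, -2560) N/C.
F = q v×B = (1.602×10⁻¹⁹ C)·(0, -3200, -2560) = (0, -5.12×10⁻¹⁶, -4.11×10⁻¹⁶) N.
|F| = 6.56×10⁻¹⁶ N.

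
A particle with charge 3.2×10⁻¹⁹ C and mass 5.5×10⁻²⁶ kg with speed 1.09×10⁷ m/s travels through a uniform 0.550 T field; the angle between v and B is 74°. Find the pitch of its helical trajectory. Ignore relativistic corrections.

v∥ = v cosθ = 1.09×10⁷·cos74° ≈ 3.004×10⁶ m/s.
T = 2πm/(|q|B) = 2π(5.5×10⁻²⁶)/((3.2×10⁻¹⁹)(0.550)) ≈ 1.963×10⁻⁶ s.
pitch = v∥ T = (3.004×10⁶)(1.963×10⁻⁶) ≈ 5.90 m.

p ≈ 5.90 m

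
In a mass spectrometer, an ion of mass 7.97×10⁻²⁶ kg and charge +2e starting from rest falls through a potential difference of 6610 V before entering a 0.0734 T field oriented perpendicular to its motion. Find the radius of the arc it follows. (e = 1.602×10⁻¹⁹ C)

Acceleration: |q|V = ½mv² ⇒ v = √(2|q|V/m) = √(2·3.204×10⁻¹⁹·6610/7.97×10⁻²⁶) ≈ 2.305×10⁵ m/s.
In the field: r = mv/(|q|B) = (7.97×10⁻²⁶)(2.305×10⁵)/((3.204×10⁻¹⁹)(0.0734)) ≈ 0.781 m.

r ≈ 0.781 m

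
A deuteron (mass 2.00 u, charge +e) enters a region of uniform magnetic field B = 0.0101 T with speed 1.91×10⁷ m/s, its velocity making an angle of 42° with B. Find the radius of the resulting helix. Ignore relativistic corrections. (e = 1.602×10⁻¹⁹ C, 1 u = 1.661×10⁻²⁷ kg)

v⊥ = v sinθ = 1.91×10⁷·sin42° ≈ 1.278×10⁷ m/s.
r = m v⊥/(|q|B) = (3.322×10⁻²⁷)(1.278×10⁷)/((1.602×10⁻¹⁹)(0.0101)) ≈ 26.2 m.

r ≈ 26.2 m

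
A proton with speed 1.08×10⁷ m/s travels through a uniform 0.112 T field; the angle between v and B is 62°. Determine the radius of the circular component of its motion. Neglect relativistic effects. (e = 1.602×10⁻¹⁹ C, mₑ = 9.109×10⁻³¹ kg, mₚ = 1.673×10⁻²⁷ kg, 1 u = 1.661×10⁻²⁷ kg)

r ≈ 0.889 m

v⊥ = v sinθ = 1.08×10⁷·sin62° ≈ 9.536×10⁶ m/s.
r = m v⊥/(|q|B) = (1.673×10⁻²⁷)(9.536×10⁶)/((1.602×10⁻¹⁹)(0.112)) ≈ 0.889 m.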